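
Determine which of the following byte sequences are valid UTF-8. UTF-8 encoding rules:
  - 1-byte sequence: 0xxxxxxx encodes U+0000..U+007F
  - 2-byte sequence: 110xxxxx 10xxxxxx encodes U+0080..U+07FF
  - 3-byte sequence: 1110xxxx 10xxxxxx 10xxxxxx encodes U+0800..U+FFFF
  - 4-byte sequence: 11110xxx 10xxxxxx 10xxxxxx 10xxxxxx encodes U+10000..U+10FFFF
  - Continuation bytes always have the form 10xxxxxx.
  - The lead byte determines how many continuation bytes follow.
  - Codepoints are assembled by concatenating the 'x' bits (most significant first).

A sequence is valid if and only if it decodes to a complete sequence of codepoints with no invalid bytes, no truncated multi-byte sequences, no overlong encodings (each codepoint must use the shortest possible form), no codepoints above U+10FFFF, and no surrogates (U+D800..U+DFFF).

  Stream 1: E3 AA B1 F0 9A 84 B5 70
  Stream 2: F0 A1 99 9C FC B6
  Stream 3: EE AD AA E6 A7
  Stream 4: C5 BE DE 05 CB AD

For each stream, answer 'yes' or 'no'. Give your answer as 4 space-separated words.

Answer: yes no no no

Derivation:
Stream 1: decodes cleanly. VALID
Stream 2: error at byte offset 4. INVALID
Stream 3: error at byte offset 5. INVALID
Stream 4: error at byte offset 3. INVALID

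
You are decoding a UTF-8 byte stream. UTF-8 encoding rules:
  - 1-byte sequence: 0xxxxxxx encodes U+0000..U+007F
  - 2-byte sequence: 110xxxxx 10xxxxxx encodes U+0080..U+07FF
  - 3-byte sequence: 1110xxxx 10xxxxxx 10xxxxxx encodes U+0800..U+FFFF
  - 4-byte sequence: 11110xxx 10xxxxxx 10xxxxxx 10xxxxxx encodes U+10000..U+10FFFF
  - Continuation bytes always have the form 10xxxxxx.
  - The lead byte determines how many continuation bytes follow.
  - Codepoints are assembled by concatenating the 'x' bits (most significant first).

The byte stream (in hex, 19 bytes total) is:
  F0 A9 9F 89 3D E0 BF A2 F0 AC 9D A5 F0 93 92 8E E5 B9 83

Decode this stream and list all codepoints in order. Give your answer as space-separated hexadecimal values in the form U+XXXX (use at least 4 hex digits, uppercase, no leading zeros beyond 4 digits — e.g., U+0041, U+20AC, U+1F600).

Byte[0]=F0: 4-byte lead, need 3 cont bytes. acc=0x0
Byte[1]=A9: continuation. acc=(acc<<6)|0x29=0x29
Byte[2]=9F: continuation. acc=(acc<<6)|0x1F=0xA5F
Byte[3]=89: continuation. acc=(acc<<6)|0x09=0x297C9
Completed: cp=U+297C9 (starts at byte 0)
Byte[4]=3D: 1-byte ASCII. cp=U+003D
Byte[5]=E0: 3-byte lead, need 2 cont bytes. acc=0x0
Byte[6]=BF: continuation. acc=(acc<<6)|0x3F=0x3F
Byte[7]=A2: continuation. acc=(acc<<6)|0x22=0xFE2
Completed: cp=U+0FE2 (starts at byte 5)
Byte[8]=F0: 4-byte lead, need 3 cont bytes. acc=0x0
Byte[9]=AC: continuation. acc=(acc<<6)|0x2C=0x2C
Byte[10]=9D: continuation. acc=(acc<<6)|0x1D=0xB1D
Byte[11]=A5: continuation. acc=(acc<<6)|0x25=0x2C765
Completed: cp=U+2C765 (starts at byte 8)
Byte[12]=F0: 4-byte lead, need 3 cont bytes. acc=0x0
Byte[13]=93: continuation. acc=(acc<<6)|0x13=0x13
Byte[14]=92: continuation. acc=(acc<<6)|0x12=0x4D2
Byte[15]=8E: continuation. acc=(acc<<6)|0x0E=0x1348E
Completed: cp=U+1348E (starts at byte 12)
Byte[16]=E5: 3-byte lead, need 2 cont bytes. acc=0x5
Byte[17]=B9: continuation. acc=(acc<<6)|0x39=0x179
Byte[18]=83: continuation. acc=(acc<<6)|0x03=0x5E43
Completed: cp=U+5E43 (starts at byte 16)

Answer: U+297C9 U+003D U+0FE2 U+2C765 U+1348E U+5E43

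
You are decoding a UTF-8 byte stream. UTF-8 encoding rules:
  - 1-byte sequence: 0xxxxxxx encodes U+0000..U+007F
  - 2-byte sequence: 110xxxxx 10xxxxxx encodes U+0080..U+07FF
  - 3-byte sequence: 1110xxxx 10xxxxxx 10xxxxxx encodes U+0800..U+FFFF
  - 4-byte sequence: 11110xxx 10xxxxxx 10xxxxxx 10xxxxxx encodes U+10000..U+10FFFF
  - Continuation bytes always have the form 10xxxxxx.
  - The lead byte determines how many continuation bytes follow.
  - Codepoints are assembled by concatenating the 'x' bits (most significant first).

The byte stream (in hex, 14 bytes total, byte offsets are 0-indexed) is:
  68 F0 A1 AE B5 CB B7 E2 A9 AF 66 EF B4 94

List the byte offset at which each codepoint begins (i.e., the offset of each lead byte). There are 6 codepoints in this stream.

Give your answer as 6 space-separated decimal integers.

Answer: 0 1 5 7 10 11

Derivation:
Byte[0]=68: 1-byte ASCII. cp=U+0068
Byte[1]=F0: 4-byte lead, need 3 cont bytes. acc=0x0
Byte[2]=A1: continuation. acc=(acc<<6)|0x21=0x21
Byte[3]=AE: continuation. acc=(acc<<6)|0x2E=0x86E
Byte[4]=B5: continuation. acc=(acc<<6)|0x35=0x21BB5
Completed: cp=U+21BB5 (starts at byte 1)
Byte[5]=CB: 2-byte lead, need 1 cont bytes. acc=0xB
Byte[6]=B7: continuation. acc=(acc<<6)|0x37=0x2F7
Completed: cp=U+02F7 (starts at byte 5)
Byte[7]=E2: 3-byte lead, need 2 cont bytes. acc=0x2
Byte[8]=A9: continuation. acc=(acc<<6)|0x29=0xA9
Byte[9]=AF: continuation. acc=(acc<<6)|0x2F=0x2A6F
Completed: cp=U+2A6F (starts at byte 7)
Byte[10]=66: 1-byte ASCII. cp=U+0066
Byte[11]=EF: 3-byte lead, need 2 cont bytes. acc=0xF
Byte[12]=B4: continuation. acc=(acc<<6)|0x34=0x3F4
Byte[13]=94: continuation. acc=(acc<<6)|0x14=0xFD14
Completed: cp=U+FD14 (starts at byte 11)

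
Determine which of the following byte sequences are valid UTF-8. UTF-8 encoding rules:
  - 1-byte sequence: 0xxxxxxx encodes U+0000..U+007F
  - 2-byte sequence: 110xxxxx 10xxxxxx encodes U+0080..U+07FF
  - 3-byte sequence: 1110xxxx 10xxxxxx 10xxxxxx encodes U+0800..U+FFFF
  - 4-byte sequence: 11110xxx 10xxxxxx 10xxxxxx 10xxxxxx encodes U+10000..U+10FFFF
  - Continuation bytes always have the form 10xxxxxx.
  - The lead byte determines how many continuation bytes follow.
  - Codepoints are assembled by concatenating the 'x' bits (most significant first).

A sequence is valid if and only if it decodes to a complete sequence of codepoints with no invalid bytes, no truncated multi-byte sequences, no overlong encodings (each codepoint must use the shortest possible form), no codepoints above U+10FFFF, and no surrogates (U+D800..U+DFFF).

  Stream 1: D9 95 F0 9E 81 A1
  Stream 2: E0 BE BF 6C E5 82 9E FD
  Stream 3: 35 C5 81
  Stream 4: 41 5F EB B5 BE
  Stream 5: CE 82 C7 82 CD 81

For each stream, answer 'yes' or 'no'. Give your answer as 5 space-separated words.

Stream 1: decodes cleanly. VALID
Stream 2: error at byte offset 7. INVALID
Stream 3: decodes cleanly. VALID
Stream 4: decodes cleanly. VALID
Stream 5: decodes cleanly. VALID

Answer: yes no yes yes yes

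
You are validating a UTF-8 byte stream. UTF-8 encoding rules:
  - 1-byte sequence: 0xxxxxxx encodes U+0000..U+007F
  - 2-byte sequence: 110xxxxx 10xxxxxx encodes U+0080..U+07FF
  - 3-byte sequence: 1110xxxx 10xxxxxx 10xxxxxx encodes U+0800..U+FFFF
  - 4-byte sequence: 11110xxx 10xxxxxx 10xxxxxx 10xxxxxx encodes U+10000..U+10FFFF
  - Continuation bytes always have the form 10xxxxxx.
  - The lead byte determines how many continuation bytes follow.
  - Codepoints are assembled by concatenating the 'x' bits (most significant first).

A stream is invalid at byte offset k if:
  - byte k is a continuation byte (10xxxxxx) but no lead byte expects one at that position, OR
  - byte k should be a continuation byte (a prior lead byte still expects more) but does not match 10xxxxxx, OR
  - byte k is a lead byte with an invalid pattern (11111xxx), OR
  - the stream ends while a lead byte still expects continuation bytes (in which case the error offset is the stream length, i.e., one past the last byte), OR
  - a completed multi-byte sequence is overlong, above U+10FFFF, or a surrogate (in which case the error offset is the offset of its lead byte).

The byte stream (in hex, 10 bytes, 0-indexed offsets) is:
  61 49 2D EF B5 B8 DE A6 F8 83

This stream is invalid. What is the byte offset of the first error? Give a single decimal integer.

Answer: 8

Derivation:
Byte[0]=61: 1-byte ASCII. cp=U+0061
Byte[1]=49: 1-byte ASCII. cp=U+0049
Byte[2]=2D: 1-byte ASCII. cp=U+002D
Byte[3]=EF: 3-byte lead, need 2 cont bytes. acc=0xF
Byte[4]=B5: continuation. acc=(acc<<6)|0x35=0x3F5
Byte[5]=B8: continuation. acc=(acc<<6)|0x38=0xFD78
Completed: cp=U+FD78 (starts at byte 3)
Byte[6]=DE: 2-byte lead, need 1 cont bytes. acc=0x1E
Byte[7]=A6: continuation. acc=(acc<<6)|0x26=0x7A6
Completed: cp=U+07A6 (starts at byte 6)
Byte[8]=F8: INVALID lead byte (not 0xxx/110x/1110/11110)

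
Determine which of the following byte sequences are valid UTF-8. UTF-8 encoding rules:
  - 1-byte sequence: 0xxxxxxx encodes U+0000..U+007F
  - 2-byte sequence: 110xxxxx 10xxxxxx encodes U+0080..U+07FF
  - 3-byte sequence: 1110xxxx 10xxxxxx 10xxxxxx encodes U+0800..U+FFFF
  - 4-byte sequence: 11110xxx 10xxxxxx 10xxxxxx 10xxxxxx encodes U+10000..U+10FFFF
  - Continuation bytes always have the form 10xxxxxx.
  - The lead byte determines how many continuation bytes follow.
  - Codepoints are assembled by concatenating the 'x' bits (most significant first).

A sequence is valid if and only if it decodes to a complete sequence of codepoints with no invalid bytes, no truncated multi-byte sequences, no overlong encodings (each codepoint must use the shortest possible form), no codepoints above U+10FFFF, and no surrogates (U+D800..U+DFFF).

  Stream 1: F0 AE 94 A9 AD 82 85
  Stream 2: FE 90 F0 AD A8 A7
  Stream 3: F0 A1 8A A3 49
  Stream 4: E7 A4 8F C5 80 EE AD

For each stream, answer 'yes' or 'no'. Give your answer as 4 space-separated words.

Stream 1: error at byte offset 4. INVALID
Stream 2: error at byte offset 0. INVALID
Stream 3: decodes cleanly. VALID
Stream 4: error at byte offset 7. INVALID

Answer: no no yes no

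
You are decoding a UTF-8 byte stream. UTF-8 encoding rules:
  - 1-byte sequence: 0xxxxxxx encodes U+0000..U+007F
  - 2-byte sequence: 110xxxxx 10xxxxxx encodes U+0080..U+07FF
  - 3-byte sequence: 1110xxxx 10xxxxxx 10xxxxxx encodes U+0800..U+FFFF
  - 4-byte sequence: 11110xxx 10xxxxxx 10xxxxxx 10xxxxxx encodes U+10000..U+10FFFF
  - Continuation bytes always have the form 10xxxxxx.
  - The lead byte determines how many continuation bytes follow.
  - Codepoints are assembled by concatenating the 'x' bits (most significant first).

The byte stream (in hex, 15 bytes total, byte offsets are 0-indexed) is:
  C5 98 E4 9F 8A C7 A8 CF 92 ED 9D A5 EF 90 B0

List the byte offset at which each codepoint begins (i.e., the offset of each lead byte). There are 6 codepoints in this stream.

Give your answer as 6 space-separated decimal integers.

Answer: 0 2 5 7 9 12

Derivation:
Byte[0]=C5: 2-byte lead, need 1 cont bytes. acc=0x5
Byte[1]=98: continuation. acc=(acc<<6)|0x18=0x158
Completed: cp=U+0158 (starts at byte 0)
Byte[2]=E4: 3-byte lead, need 2 cont bytes. acc=0x4
Byte[3]=9F: continuation. acc=(acc<<6)|0x1F=0x11F
Byte[4]=8A: continuation. acc=(acc<<6)|0x0A=0x47CA
Completed: cp=U+47CA (starts at byte 2)
Byte[5]=C7: 2-byte lead, need 1 cont bytes. acc=0x7
Byte[6]=A8: continuation. acc=(acc<<6)|0x28=0x1E8
Completed: cp=U+01E8 (starts at byte 5)
Byte[7]=CF: 2-byte lead, need 1 cont bytes. acc=0xF
Byte[8]=92: continuation. acc=(acc<<6)|0x12=0x3D2
Completed: cp=U+03D2 (starts at byte 7)
Byte[9]=ED: 3-byte lead, need 2 cont bytes. acc=0xD
Byte[10]=9D: continuation. acc=(acc<<6)|0x1D=0x35D
Byte[11]=A5: continuation. acc=(acc<<6)|0x25=0xD765
Completed: cp=U+D765 (starts at byte 9)
Byte[12]=EF: 3-byte lead, need 2 cont bytes. acc=0xF
Byte[13]=90: continuation. acc=(acc<<6)|0x10=0x3D0
Byte[14]=B0: continuation. acc=(acc<<6)|0x30=0xF430
Completed: cp=U+F430 (starts at byte 12)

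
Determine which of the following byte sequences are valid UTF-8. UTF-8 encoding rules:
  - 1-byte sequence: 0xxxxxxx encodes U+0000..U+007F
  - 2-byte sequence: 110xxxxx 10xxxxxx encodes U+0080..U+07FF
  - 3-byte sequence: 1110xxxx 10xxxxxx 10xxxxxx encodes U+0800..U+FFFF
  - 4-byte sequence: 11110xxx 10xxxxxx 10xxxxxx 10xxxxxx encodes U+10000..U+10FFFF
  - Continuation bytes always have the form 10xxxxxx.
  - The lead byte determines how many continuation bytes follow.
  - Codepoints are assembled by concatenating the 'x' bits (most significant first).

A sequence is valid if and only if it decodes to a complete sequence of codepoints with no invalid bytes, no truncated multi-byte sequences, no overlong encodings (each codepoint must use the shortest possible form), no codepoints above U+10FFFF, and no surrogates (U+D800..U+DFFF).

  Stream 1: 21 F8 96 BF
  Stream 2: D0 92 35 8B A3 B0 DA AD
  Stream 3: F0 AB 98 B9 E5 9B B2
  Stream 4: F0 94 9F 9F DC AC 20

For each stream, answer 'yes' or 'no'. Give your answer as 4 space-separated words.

Answer: no no yes yes

Derivation:
Stream 1: error at byte offset 1. INVALID
Stream 2: error at byte offset 3. INVALID
Stream 3: decodes cleanly. VALID
Stream 4: decodes cleanly. VALID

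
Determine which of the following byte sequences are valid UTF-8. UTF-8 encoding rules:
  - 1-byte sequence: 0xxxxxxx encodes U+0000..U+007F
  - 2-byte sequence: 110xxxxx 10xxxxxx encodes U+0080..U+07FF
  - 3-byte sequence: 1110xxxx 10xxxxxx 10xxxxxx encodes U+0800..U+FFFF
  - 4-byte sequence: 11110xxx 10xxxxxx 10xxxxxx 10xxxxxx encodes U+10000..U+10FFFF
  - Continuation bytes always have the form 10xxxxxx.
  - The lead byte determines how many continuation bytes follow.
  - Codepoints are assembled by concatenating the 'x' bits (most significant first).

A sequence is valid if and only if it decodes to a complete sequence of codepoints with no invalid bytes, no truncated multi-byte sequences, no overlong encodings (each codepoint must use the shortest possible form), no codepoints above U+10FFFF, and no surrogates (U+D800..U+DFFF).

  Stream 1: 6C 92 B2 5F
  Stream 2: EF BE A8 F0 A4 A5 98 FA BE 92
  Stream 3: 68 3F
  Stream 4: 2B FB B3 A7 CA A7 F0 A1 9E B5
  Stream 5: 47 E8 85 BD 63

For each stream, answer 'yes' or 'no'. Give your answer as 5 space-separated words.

Answer: no no yes no yes

Derivation:
Stream 1: error at byte offset 1. INVALID
Stream 2: error at byte offset 7. INVALID
Stream 3: decodes cleanly. VALID
Stream 4: error at byte offset 1. INVALID
Stream 5: decodes cleanly. VALID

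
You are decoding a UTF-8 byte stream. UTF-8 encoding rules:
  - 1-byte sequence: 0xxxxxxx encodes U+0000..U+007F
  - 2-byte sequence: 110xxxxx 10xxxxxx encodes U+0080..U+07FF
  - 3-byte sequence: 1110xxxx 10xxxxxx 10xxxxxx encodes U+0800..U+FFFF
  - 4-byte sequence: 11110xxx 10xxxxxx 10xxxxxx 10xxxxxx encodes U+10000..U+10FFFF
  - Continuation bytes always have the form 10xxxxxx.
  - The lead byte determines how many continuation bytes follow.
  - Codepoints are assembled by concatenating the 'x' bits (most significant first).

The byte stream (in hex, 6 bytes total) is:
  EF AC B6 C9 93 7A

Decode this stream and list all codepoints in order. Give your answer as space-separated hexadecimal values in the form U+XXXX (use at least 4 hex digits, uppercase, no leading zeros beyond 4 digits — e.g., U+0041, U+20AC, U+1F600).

Byte[0]=EF: 3-byte lead, need 2 cont bytes. acc=0xF
Byte[1]=AC: continuation. acc=(acc<<6)|0x2C=0x3EC
Byte[2]=B6: continuation. acc=(acc<<6)|0x36=0xFB36
Completed: cp=U+FB36 (starts at byte 0)
Byte[3]=C9: 2-byte lead, need 1 cont bytes. acc=0x9
Byte[4]=93: continuation. acc=(acc<<6)|0x13=0x253
Completed: cp=U+0253 (starts at byte 3)
Byte[5]=7A: 1-byte ASCII. cp=U+007A

Answer: U+FB36 U+0253 U+007A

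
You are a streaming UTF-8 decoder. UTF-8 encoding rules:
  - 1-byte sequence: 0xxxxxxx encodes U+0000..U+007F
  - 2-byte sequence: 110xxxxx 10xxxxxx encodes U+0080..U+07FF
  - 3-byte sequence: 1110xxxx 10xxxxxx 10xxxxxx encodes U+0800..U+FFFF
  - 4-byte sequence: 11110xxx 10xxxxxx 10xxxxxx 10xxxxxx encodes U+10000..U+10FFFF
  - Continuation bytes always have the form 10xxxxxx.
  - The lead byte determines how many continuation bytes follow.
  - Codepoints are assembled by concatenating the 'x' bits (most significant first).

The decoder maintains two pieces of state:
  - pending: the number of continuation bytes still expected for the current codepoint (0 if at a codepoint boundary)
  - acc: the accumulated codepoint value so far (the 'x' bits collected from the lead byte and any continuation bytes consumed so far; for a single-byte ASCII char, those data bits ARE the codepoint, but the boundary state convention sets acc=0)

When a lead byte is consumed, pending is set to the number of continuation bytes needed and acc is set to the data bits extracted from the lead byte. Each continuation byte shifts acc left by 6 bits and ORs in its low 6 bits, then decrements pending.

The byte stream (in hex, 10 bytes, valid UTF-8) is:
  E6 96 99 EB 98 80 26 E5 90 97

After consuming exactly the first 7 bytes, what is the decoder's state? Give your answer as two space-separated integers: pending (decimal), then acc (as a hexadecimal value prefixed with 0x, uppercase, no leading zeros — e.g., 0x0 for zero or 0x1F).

Byte[0]=E6: 3-byte lead. pending=2, acc=0x6
Byte[1]=96: continuation. acc=(acc<<6)|0x16=0x196, pending=1
Byte[2]=99: continuation. acc=(acc<<6)|0x19=0x6599, pending=0
Byte[3]=EB: 3-byte lead. pending=2, acc=0xB
Byte[4]=98: continuation. acc=(acc<<6)|0x18=0x2D8, pending=1
Byte[5]=80: continuation. acc=(acc<<6)|0x00=0xB600, pending=0
Byte[6]=26: 1-byte. pending=0, acc=0x0

Answer: 0 0x0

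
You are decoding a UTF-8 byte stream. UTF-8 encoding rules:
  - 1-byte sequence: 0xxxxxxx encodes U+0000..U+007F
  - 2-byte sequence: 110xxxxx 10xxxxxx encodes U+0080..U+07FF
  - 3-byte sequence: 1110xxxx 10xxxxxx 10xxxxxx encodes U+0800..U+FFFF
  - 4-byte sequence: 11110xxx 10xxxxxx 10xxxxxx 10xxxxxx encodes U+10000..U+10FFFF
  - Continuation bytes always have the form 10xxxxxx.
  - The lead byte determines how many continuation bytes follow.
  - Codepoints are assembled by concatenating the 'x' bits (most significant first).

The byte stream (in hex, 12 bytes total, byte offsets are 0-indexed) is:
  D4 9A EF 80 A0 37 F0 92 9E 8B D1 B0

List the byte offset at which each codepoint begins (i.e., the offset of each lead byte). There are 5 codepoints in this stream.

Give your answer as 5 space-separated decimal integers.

Answer: 0 2 5 6 10

Derivation:
Byte[0]=D4: 2-byte lead, need 1 cont bytes. acc=0x14
Byte[1]=9A: continuation. acc=(acc<<6)|0x1A=0x51A
Completed: cp=U+051A (starts at byte 0)
Byte[2]=EF: 3-byte lead, need 2 cont bytes. acc=0xF
Byte[3]=80: continuation. acc=(acc<<6)|0x00=0x3C0
Byte[4]=A0: continuation. acc=(acc<<6)|0x20=0xF020
Completed: cp=U+F020 (starts at byte 2)
Byte[5]=37: 1-byte ASCII. cp=U+0037
Byte[6]=F0: 4-byte lead, need 3 cont bytes. acc=0x0
Byte[7]=92: continuation. acc=(acc<<6)|0x12=0x12
Byte[8]=9E: continuation. acc=(acc<<6)|0x1E=0x49E
Byte[9]=8B: continuation. acc=(acc<<6)|0x0B=0x1278B
Completed: cp=U+1278B (starts at byte 6)
Byte[10]=D1: 2-byte lead, need 1 cont bytes. acc=0x11
Byte[11]=B0: continuation. acc=(acc<<6)|0x30=0x470
Completed: cp=U+0470 (starts at byte 10)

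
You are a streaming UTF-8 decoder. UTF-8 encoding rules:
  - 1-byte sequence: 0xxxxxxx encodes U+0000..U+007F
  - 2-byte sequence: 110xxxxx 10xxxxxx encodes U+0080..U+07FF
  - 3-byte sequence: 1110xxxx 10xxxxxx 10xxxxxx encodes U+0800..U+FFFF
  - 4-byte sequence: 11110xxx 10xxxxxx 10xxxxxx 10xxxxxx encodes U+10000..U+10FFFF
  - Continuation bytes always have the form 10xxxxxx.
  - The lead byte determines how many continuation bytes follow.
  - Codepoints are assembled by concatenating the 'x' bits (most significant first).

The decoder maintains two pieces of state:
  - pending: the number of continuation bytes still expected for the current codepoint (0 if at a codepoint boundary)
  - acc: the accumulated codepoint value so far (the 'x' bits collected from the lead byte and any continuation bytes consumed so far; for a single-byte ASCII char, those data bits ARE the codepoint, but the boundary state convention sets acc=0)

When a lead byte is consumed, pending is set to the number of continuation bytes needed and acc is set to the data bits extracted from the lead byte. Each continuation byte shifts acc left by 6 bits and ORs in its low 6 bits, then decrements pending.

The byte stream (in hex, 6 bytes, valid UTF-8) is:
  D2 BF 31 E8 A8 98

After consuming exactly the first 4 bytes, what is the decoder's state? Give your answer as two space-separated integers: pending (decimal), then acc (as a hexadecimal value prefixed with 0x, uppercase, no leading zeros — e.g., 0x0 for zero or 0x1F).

Answer: 2 0x8

Derivation:
Byte[0]=D2: 2-byte lead. pending=1, acc=0x12
Byte[1]=BF: continuation. acc=(acc<<6)|0x3F=0x4BF, pending=0
Byte[2]=31: 1-byte. pending=0, acc=0x0
Byte[3]=E8: 3-byte lead. pending=2, acc=0x8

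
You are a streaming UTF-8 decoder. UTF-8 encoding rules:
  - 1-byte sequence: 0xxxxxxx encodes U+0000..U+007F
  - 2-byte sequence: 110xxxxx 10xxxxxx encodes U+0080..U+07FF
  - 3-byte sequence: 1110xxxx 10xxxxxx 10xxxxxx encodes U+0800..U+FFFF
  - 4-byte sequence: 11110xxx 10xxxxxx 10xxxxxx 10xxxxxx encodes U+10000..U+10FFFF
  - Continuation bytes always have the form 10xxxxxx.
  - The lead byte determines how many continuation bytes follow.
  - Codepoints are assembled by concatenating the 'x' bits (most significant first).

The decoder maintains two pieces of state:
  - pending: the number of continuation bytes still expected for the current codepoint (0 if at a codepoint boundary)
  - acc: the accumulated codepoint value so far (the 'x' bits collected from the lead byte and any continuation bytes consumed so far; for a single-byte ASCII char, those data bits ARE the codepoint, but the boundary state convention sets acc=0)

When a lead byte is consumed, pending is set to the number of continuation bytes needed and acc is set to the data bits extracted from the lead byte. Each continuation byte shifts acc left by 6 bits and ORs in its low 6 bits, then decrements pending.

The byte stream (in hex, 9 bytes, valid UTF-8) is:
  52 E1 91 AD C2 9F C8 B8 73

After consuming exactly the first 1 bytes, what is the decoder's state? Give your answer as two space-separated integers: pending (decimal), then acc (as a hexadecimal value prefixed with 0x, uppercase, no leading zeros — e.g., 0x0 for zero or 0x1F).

Byte[0]=52: 1-byte. pending=0, acc=0x0

Answer: 0 0x0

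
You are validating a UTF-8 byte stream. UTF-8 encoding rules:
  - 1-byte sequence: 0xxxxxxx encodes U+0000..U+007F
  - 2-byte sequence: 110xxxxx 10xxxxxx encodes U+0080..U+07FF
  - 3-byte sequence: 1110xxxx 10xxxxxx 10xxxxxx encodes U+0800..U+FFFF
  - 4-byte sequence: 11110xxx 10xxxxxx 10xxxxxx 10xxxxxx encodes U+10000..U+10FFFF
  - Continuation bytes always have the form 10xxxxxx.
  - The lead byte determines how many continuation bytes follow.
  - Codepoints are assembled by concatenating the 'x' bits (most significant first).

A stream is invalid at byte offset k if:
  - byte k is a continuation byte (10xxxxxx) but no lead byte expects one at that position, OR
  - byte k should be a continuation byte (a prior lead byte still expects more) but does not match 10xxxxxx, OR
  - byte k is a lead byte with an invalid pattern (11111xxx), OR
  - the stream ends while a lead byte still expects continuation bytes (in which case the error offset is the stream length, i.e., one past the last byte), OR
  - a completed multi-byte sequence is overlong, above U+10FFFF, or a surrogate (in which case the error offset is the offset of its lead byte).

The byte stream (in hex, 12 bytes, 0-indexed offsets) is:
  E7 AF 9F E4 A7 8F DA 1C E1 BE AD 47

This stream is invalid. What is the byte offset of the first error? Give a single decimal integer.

Byte[0]=E7: 3-byte lead, need 2 cont bytes. acc=0x7
Byte[1]=AF: continuation. acc=(acc<<6)|0x2F=0x1EF
Byte[2]=9F: continuation. acc=(acc<<6)|0x1F=0x7BDF
Completed: cp=U+7BDF (starts at byte 0)
Byte[3]=E4: 3-byte lead, need 2 cont bytes. acc=0x4
Byte[4]=A7: continuation. acc=(acc<<6)|0x27=0x127
Byte[5]=8F: continuation. acc=(acc<<6)|0x0F=0x49CF
Completed: cp=U+49CF (starts at byte 3)
Byte[6]=DA: 2-byte lead, need 1 cont bytes. acc=0x1A
Byte[7]=1C: expected 10xxxxxx continuation. INVALID

Answer: 7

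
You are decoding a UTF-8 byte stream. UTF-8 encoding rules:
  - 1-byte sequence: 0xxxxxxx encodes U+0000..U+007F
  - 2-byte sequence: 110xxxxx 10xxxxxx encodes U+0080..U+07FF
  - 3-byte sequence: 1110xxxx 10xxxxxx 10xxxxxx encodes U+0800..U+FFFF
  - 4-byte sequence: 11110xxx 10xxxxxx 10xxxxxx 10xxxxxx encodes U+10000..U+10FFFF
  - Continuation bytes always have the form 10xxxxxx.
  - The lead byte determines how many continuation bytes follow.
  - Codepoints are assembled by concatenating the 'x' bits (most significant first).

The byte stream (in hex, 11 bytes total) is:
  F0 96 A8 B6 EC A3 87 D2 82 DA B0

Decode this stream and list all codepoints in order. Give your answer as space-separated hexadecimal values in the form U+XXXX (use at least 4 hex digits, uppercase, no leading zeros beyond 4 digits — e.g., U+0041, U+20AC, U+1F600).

Byte[0]=F0: 4-byte lead, need 3 cont bytes. acc=0x0
Byte[1]=96: continuation. acc=(acc<<6)|0x16=0x16
Byte[2]=A8: continuation. acc=(acc<<6)|0x28=0x5A8
Byte[3]=B6: continuation. acc=(acc<<6)|0x36=0x16A36
Completed: cp=U+16A36 (starts at byte 0)
Byte[4]=EC: 3-byte lead, need 2 cont bytes. acc=0xC
Byte[5]=A3: continuation. acc=(acc<<6)|0x23=0x323
Byte[6]=87: continuation. acc=(acc<<6)|0x07=0xC8C7
Completed: cp=U+C8C7 (starts at byte 4)
Byte[7]=D2: 2-byte lead, need 1 cont bytes. acc=0x12
Byte[8]=82: continuation. acc=(acc<<6)|0x02=0x482
Completed: cp=U+0482 (starts at byte 7)
Byte[9]=DA: 2-byte lead, need 1 cont bytes. acc=0x1A
Byte[10]=B0: continuation. acc=(acc<<6)|0x30=0x6B0
Completed: cp=U+06B0 (starts at byte 9)

Answer: U+16A36 U+C8C7 U+0482 U+06B0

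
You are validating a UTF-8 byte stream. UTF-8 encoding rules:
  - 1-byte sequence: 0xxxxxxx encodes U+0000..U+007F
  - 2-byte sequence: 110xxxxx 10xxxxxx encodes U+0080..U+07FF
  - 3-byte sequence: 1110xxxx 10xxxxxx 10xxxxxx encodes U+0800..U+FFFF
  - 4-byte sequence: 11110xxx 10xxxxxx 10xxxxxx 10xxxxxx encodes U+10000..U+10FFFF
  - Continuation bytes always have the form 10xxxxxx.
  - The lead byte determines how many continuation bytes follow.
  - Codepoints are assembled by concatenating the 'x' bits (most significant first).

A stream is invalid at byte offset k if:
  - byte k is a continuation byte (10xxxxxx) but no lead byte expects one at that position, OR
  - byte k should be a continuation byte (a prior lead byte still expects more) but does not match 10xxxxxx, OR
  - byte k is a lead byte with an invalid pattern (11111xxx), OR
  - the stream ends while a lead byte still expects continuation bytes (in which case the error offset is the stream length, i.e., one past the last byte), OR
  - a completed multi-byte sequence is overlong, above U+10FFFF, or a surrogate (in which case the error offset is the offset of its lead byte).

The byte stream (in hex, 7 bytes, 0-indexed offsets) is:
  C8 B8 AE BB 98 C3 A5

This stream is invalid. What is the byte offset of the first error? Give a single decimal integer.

Answer: 2

Derivation:
Byte[0]=C8: 2-byte lead, need 1 cont bytes. acc=0x8
Byte[1]=B8: continuation. acc=(acc<<6)|0x38=0x238
Completed: cp=U+0238 (starts at byte 0)
Byte[2]=AE: INVALID lead byte (not 0xxx/110x/1110/11110)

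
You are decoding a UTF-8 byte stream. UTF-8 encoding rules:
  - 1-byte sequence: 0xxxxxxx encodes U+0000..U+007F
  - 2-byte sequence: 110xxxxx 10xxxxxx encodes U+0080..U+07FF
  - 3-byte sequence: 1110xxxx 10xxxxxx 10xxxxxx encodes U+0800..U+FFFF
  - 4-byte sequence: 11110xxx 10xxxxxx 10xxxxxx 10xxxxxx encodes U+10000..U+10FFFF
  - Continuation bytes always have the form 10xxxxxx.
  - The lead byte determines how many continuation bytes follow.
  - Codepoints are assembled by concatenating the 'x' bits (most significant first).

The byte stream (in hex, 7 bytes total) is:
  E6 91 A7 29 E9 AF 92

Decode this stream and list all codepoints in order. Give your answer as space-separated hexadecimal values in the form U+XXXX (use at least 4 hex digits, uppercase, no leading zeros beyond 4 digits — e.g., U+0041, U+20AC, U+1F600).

Answer: U+6467 U+0029 U+9BD2

Derivation:
Byte[0]=E6: 3-byte lead, need 2 cont bytes. acc=0x6
Byte[1]=91: continuation. acc=(acc<<6)|0x11=0x191
Byte[2]=A7: continuation. acc=(acc<<6)|0x27=0x6467
Completed: cp=U+6467 (starts at byte 0)
Byte[3]=29: 1-byte ASCII. cp=U+0029
Byte[4]=E9: 3-byte lead, need 2 cont bytes. acc=0x9
Byte[5]=AF: continuation. acc=(acc<<6)|0x2F=0x26F
Byte[6]=92: continuation. acc=(acc<<6)|0x12=0x9BD2
Completed: cp=U+9BD2 (starts at byte 4)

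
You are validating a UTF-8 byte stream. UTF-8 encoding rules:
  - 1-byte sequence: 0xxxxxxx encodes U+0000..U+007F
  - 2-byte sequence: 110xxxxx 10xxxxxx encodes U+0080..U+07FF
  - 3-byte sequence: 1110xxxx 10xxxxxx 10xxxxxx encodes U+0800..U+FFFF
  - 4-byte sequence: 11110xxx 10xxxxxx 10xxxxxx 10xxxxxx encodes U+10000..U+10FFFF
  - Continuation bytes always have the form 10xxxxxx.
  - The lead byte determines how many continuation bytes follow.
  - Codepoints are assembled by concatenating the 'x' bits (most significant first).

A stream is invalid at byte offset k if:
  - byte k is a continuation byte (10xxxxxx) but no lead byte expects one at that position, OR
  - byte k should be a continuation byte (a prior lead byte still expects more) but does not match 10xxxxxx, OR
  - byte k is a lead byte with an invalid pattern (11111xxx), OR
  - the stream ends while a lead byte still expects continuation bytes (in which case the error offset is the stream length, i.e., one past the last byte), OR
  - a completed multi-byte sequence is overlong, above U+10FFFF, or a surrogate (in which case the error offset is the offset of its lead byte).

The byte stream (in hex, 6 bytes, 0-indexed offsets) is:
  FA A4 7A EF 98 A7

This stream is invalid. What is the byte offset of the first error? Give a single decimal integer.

Byte[0]=FA: INVALID lead byte (not 0xxx/110x/1110/11110)

Answer: 0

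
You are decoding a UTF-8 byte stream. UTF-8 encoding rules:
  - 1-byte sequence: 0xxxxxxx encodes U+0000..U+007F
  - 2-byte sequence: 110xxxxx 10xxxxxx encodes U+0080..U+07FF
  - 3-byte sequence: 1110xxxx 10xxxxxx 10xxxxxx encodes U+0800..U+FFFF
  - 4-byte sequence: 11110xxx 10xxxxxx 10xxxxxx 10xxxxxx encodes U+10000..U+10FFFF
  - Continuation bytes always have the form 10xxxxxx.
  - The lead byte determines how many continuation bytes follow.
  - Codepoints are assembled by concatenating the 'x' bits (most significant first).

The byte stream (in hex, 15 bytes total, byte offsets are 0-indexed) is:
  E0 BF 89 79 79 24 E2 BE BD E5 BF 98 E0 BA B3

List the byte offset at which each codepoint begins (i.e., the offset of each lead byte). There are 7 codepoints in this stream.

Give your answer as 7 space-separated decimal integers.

Byte[0]=E0: 3-byte lead, need 2 cont bytes. acc=0x0
Byte[1]=BF: continuation. acc=(acc<<6)|0x3F=0x3F
Byte[2]=89: continuation. acc=(acc<<6)|0x09=0xFC9
Completed: cp=U+0FC9 (starts at byte 0)
Byte[3]=79: 1-byte ASCII. cp=U+0079
Byte[4]=79: 1-byte ASCII. cp=U+0079
Byte[5]=24: 1-byte ASCII. cp=U+0024
Byte[6]=E2: 3-byte lead, need 2 cont bytes. acc=0x2
Byte[7]=BE: continuation. acc=(acc<<6)|0x3E=0xBE
Byte[8]=BD: continuation. acc=(acc<<6)|0x3D=0x2FBD
Completed: cp=U+2FBD (starts at byte 6)
Byte[9]=E5: 3-byte lead, need 2 cont bytes. acc=0x5
Byte[10]=BF: continuation. acc=(acc<<6)|0x3F=0x17F
Byte[11]=98: continuation. acc=(acc<<6)|0x18=0x5FD8
Completed: cp=U+5FD8 (starts at byte 9)
Byte[12]=E0: 3-byte lead, need 2 cont bytes. acc=0x0
Byte[13]=BA: continuation. acc=(acc<<6)|0x3A=0x3A
Byte[14]=B3: continuation. acc=(acc<<6)|0x33=0xEB3
Completed: cp=U+0EB3 (starts at byte 12)

Answer: 0 3 4 5 6 9 12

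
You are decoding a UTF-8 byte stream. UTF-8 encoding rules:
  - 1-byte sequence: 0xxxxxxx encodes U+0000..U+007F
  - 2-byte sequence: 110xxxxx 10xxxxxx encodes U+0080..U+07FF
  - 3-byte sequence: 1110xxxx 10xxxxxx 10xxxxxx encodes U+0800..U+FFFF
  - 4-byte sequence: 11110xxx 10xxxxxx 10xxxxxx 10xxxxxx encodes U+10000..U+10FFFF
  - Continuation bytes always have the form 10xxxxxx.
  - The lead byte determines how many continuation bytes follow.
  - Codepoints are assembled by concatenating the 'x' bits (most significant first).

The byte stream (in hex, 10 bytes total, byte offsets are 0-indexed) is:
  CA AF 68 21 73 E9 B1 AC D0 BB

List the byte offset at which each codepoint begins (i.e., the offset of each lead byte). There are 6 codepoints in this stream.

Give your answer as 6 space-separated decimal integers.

Byte[0]=CA: 2-byte lead, need 1 cont bytes. acc=0xA
Byte[1]=AF: continuation. acc=(acc<<6)|0x2F=0x2AF
Completed: cp=U+02AF (starts at byte 0)
Byte[2]=68: 1-byte ASCII. cp=U+0068
Byte[3]=21: 1-byte ASCII. cp=U+0021
Byte[4]=73: 1-byte ASCII. cp=U+0073
Byte[5]=E9: 3-byte lead, need 2 cont bytes. acc=0x9
Byte[6]=B1: continuation. acc=(acc<<6)|0x31=0x271
Byte[7]=AC: continuation. acc=(acc<<6)|0x2C=0x9C6C
Completed: cp=U+9C6C (starts at byte 5)
Byte[8]=D0: 2-byte lead, need 1 cont bytes. acc=0x10
Byte[9]=BB: continuation. acc=(acc<<6)|0x3B=0x43B
Completed: cp=U+043B (starts at byte 8)

Answer: 0 2 3 4 5 8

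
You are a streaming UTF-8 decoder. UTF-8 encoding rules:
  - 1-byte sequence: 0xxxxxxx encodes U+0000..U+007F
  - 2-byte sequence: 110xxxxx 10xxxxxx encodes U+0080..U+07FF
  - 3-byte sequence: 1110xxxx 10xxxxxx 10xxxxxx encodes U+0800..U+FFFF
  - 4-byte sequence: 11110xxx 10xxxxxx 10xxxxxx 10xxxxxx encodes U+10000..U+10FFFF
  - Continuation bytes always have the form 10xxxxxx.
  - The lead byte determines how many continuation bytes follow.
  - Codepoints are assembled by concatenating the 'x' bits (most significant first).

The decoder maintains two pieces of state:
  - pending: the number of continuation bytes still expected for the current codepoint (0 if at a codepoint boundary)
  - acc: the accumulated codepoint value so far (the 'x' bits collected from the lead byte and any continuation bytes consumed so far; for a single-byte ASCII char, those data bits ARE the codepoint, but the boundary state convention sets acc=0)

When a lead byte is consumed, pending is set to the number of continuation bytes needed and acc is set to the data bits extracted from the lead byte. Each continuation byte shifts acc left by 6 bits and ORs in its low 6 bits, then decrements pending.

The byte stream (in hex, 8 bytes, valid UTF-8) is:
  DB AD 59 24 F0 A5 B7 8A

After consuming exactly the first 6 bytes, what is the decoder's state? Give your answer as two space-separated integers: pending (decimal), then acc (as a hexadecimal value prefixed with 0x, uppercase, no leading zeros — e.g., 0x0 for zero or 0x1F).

Answer: 2 0x25

Derivation:
Byte[0]=DB: 2-byte lead. pending=1, acc=0x1B
Byte[1]=AD: continuation. acc=(acc<<6)|0x2D=0x6ED, pending=0
Byte[2]=59: 1-byte. pending=0, acc=0x0
Byte[3]=24: 1-byte. pending=0, acc=0x0
Byte[4]=F0: 4-byte lead. pending=3, acc=0x0
Byte[5]=A5: continuation. acc=(acc<<6)|0x25=0x25, pending=2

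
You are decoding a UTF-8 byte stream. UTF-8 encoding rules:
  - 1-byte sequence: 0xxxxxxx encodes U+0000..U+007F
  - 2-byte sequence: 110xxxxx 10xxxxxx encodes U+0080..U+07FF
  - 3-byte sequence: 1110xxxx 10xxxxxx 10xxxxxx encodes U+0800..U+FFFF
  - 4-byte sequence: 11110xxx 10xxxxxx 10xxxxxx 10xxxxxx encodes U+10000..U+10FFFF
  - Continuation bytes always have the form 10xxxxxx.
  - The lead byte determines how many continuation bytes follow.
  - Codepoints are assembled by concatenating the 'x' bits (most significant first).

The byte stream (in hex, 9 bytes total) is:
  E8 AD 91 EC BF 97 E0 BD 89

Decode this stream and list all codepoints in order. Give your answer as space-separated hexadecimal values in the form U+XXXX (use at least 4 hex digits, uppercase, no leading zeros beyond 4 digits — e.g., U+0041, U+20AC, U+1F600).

Answer: U+8B51 U+CFD7 U+0F49

Derivation:
Byte[0]=E8: 3-byte lead, need 2 cont bytes. acc=0x8
Byte[1]=AD: continuation. acc=(acc<<6)|0x2D=0x22D
Byte[2]=91: continuation. acc=(acc<<6)|0x11=0x8B51
Completed: cp=U+8B51 (starts at byte 0)
Byte[3]=EC: 3-byte lead, need 2 cont bytes. acc=0xC
Byte[4]=BF: continuation. acc=(acc<<6)|0x3F=0x33F
Byte[5]=97: continuation. acc=(acc<<6)|0x17=0xCFD7
Completed: cp=U+CFD7 (starts at byte 3)
Byte[6]=E0: 3-byte lead, need 2 cont bytes. acc=0x0
Byte[7]=BD: continuation. acc=(acc<<6)|0x3D=0x3D
Byte[8]=89: continuation. acc=(acc<<6)|0x09=0xF49
Completed: cp=U+0F49 (starts at byte 6)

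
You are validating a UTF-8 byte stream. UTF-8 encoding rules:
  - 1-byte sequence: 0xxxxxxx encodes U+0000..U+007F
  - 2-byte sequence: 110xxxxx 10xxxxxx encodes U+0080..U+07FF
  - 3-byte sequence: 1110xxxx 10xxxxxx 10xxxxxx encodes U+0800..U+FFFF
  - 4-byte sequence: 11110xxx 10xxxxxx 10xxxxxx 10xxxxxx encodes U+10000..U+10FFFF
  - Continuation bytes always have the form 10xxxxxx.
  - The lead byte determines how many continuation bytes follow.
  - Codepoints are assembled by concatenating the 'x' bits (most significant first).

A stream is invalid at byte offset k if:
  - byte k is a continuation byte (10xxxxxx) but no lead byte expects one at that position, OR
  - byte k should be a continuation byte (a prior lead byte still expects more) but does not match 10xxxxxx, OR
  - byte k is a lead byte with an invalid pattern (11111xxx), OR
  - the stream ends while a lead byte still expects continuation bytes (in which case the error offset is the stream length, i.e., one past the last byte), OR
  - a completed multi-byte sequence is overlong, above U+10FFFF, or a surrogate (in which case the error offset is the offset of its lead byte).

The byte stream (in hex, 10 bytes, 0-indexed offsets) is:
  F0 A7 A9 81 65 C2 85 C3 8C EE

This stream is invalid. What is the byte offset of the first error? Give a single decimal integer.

Byte[0]=F0: 4-byte lead, need 3 cont bytes. acc=0x0
Byte[1]=A7: continuation. acc=(acc<<6)|0x27=0x27
Byte[2]=A9: continuation. acc=(acc<<6)|0x29=0x9E9
Byte[3]=81: continuation. acc=(acc<<6)|0x01=0x27A41
Completed: cp=U+27A41 (starts at byte 0)
Byte[4]=65: 1-byte ASCII. cp=U+0065
Byte[5]=C2: 2-byte lead, need 1 cont bytes. acc=0x2
Byte[6]=85: continuation. acc=(acc<<6)|0x05=0x85
Completed: cp=U+0085 (starts at byte 5)
Byte[7]=C3: 2-byte lead, need 1 cont bytes. acc=0x3
Byte[8]=8C: continuation. acc=(acc<<6)|0x0C=0xCC
Completed: cp=U+00CC (starts at byte 7)
Byte[9]=EE: 3-byte lead, need 2 cont bytes. acc=0xE
Byte[10]: stream ended, expected continuation. INVALID

Answer: 10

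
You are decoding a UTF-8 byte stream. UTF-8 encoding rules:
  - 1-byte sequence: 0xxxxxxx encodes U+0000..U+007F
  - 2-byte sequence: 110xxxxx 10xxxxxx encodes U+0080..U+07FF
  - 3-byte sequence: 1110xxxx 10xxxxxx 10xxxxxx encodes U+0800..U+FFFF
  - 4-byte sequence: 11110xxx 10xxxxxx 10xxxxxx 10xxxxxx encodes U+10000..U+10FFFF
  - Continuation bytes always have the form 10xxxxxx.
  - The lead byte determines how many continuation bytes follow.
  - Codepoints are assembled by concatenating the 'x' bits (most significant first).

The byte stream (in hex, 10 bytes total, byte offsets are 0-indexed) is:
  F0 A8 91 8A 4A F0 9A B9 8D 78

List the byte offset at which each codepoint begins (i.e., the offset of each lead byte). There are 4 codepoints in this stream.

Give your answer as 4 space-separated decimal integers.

Byte[0]=F0: 4-byte lead, need 3 cont bytes. acc=0x0
Byte[1]=A8: continuation. acc=(acc<<6)|0x28=0x28
Byte[2]=91: continuation. acc=(acc<<6)|0x11=0xA11
Byte[3]=8A: continuation. acc=(acc<<6)|0x0A=0x2844A
Completed: cp=U+2844A (starts at byte 0)
Byte[4]=4A: 1-byte ASCII. cp=U+004A
Byte[5]=F0: 4-byte lead, need 3 cont bytes. acc=0x0
Byte[6]=9A: continuation. acc=(acc<<6)|0x1A=0x1A
Byte[7]=B9: continuation. acc=(acc<<6)|0x39=0x6B9
Byte[8]=8D: continuation. acc=(acc<<6)|0x0D=0x1AE4D
Completed: cp=U+1AE4D (starts at byte 5)
Byte[9]=78: 1-byte ASCII. cp=U+0078

Answer: 0 4 5 9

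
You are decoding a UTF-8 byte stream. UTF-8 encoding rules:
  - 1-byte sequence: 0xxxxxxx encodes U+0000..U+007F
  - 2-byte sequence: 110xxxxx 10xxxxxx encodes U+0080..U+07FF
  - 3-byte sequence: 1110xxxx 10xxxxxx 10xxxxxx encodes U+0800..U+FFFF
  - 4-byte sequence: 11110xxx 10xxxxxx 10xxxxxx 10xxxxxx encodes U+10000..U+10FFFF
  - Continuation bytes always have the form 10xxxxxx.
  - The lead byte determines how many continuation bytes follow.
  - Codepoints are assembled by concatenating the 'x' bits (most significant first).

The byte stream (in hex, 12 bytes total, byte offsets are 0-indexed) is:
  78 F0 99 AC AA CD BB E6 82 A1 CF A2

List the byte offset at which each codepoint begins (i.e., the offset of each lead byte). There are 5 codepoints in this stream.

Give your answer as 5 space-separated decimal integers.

Byte[0]=78: 1-byte ASCII. cp=U+0078
Byte[1]=F0: 4-byte lead, need 3 cont bytes. acc=0x0
Byte[2]=99: continuation. acc=(acc<<6)|0x19=0x19
Byte[3]=AC: continuation. acc=(acc<<6)|0x2C=0x66C
Byte[4]=AA: continuation. acc=(acc<<6)|0x2A=0x19B2A
Completed: cp=U+19B2A (starts at byte 1)
Byte[5]=CD: 2-byte lead, need 1 cont bytes. acc=0xD
Byte[6]=BB: continuation. acc=(acc<<6)|0x3B=0x37B
Completed: cp=U+037B (starts at byte 5)
Byte[7]=E6: 3-byte lead, need 2 cont bytes. acc=0x6
Byte[8]=82: continuation. acc=(acc<<6)|0x02=0x182
Byte[9]=A1: continuation. acc=(acc<<6)|0x21=0x60A1
Completed: cp=U+60A1 (starts at byte 7)
Byte[10]=CF: 2-byte lead, need 1 cont bytes. acc=0xF
Byte[11]=A2: continuation. acc=(acc<<6)|0x22=0x3E2
Completed: cp=U+03E2 (starts at byte 10)

Answer: 0 1 5 7 10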